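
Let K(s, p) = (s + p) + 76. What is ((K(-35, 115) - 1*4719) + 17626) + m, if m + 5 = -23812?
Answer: -10754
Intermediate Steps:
m = -23817 (m = -5 - 23812 = -23817)
K(s, p) = 76 + p + s (K(s, p) = (p + s) + 76 = 76 + p + s)
((K(-35, 115) - 1*4719) + 17626) + m = (((76 + 115 - 35) - 1*4719) + 17626) - 23817 = ((156 - 4719) + 17626) - 23817 = (-4563 + 17626) - 23817 = 13063 - 23817 = -10754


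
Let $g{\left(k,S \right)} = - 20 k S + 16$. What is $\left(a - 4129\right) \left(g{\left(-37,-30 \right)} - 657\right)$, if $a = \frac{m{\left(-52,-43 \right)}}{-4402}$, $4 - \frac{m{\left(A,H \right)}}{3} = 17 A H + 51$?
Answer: $\frac{412546855721}{4402} \approx 9.3718 \cdot 10^{7}$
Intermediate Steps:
$m{\left(A,H \right)} = -141 - 51 A H$ ($m{\left(A,H \right)} = 12 - 3 \left(17 A H + 51\right) = 12 - 3 \left(51 + 17 A H\right) = 12 - \left(153 + 51 A H\right) = -141 - 51 A H$)
$a = \frac{114177}{4402}$ ($a = \frac{-141 - \left(-2652\right) \left(-43\right)}{-4402} = \left(-141 - 114036\right) \left(- \frac{1}{4402}\right) = \left(-114177\right) \left(- \frac{1}{4402}\right) = \frac{114177}{4402} \approx 25.938$)
$g{\left(k,S \right)} = 16 - 20 S k$ ($g{\left(k,S \right)} = - 20 S k + 16 = 16 - 20 S k$)
$\left(a - 4129\right) \left(g{\left(-37,-30 \right)} - 657\right) = \left(\frac{114177}{4402} - 4129\right) \left(\left(16 - \left(-600\right) \left(-37\right)\right) - 657\right) = - \frac{18061681 \left(\left(16 - 22200\right) - 657\right)}{4402} = - \frac{18061681 \left(-22184 - 657\right)}{4402} = \left(- \frac{18061681}{4402}\right) \left(-22841\right) = \frac{412546855721}{4402}$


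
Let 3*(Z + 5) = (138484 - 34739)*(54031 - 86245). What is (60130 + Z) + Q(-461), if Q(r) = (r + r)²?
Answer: -1113103601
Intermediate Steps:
Z = -1114013815 (Z = -5 + ((138484 - 34739)*(54031 - 86245))/3 = -5 + (103745*(-32214))/3 = -5 + (⅓)*(-3342041430) = -5 - 1114013810 = -1114013815)
Q(r) = 4*r² (Q(r) = (2*r)² = 4*r²)
(60130 + Z) + Q(-461) = (60130 - 1114013815) + 4*(-461)² = -1113953685 + 4*212521 = -1113953685 + 850084 = -1113103601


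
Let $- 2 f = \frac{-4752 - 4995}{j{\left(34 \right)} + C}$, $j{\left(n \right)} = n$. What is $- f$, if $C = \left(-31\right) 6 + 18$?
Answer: $\frac{9747}{268} \approx 36.369$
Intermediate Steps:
$C = -168$ ($C = -186 + 18 = -168$)
$f = - \frac{9747}{268}$ ($f = - \frac{\left(-4752 - 4995\right) \frac{1}{34 - 168}}{2} = - \frac{\left(-9747\right) \frac{1}{-134}}{2} = - \frac{\left(-9747\right) \left(- \frac{1}{134}\right)}{2} = \left(- \frac{1}{2}\right) \frac{9747}{134} = - \frac{9747}{268} \approx -36.369$)
$- f = \left(-1\right) \left(- \frac{9747}{268}\right) = \frac{9747}{268}$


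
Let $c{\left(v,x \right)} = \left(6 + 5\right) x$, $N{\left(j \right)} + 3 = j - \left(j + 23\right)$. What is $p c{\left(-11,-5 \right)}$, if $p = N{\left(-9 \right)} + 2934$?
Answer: $-159940$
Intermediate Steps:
$N{\left(j \right)} = -26$ ($N{\left(j \right)} = -3 + \left(j - \left(j + 23\right)\right) = -3 + \left(j - \left(23 + j\right)\right) = -3 - 23 = -26$)
$c{\left(v,x \right)} = 11 x$
$p = 2908$ ($p = -26 + 2934 = 2908$)
$p c{\left(-11,-5 \right)} = 2908 \cdot 11 \left(-5\right) = 2908 \left(-55\right) = -159940$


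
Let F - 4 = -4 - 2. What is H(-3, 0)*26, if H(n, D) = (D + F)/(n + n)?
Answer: 26/3 ≈ 8.6667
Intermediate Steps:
F = -2 (F = 4 + (-4 - 2) = 4 - 6 = -2)
H(n, D) = (-2 + D)/(2*n) (H(n, D) = (D - 2)/(n + n) = (-2 + D)/((2*n)) = (-2 + D)*(1/(2*n)) = (-2 + D)/(2*n))
H(-3, 0)*26 = ((½)*(-2 + 0)/(-3))*26 = ((½)*(-⅓)*(-2))*26 = (⅓)*26 = 26/3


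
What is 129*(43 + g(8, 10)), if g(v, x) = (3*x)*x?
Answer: 44247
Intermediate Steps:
g(v, x) = 3*x²
129*(43 + g(8, 10)) = 129*(43 + 3*10²) = 129*(43 + 3*100) = 129*(43 + 300) = 129*343 = 44247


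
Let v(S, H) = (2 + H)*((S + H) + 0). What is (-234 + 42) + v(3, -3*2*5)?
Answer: 564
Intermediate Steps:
v(S, H) = (2 + H)*(H + S) (v(S, H) = (2 + H)*((H + S) + 0) = (2 + H)*(H + S))
(-234 + 42) + v(3, -3*2*5) = (-234 + 42) + ((-3*2*5)² + 2*(-3*2*5) + 2*3 + (-3*2*5)*3) = -192 + ((-6*5)² + 2*(-6*5) + 6 - 6*5*3) = -192 + ((-30)² + 2*(-30) + 6 - 30*3) = -192 + (900 - 60 + 6 - 90) = -192 + 756 = 564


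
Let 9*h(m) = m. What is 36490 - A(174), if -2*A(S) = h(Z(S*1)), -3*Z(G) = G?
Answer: 328381/9 ≈ 36487.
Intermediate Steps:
Z(G) = -G/3
h(m) = m/9
A(S) = S/54 (A(S) = -(-S/3)/18 = -(-1)*S/54 = S/54)
36490 - A(174) = 36490 - 174/54 = 36490 - 1*29/9 = 36490 - 29/9 = 328381/9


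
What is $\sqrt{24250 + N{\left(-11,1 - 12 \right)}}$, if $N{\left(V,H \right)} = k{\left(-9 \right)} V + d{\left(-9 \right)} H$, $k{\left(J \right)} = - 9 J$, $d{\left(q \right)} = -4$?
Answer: $\sqrt{23403} \approx 152.98$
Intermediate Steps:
$N{\left(V,H \right)} = - 4 H + 81 V$ ($N{\left(V,H \right)} = \left(-9\right) \left(-9\right) V - 4 H = 81 V - 4 H = - 4 H + 81 V$)
$\sqrt{24250 + N{\left(-11,1 - 12 \right)}} = \sqrt{24250 - \left(891 + 4 \left(1 - 12\right)\right)} = \sqrt{24250 - 847} = \sqrt{23403}$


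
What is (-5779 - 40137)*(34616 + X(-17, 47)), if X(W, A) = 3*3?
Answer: -1589841500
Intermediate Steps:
X(W, A) = 9
(-5779 - 40137)*(34616 + X(-17, 47)) = (-5779 - 40137)*(34616 + 9) = -45916*34625 = -1589841500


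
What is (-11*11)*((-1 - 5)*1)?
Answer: 726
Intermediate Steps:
(-11*11)*((-1 - 5)*1) = -(-726) = -121*(-6) = 726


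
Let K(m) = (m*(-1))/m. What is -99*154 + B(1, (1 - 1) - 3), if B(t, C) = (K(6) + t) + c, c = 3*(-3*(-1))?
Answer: -15237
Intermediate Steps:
K(m) = -1 (K(m) = (-m)/m = -1)
c = 9 (c = 3*3 = 9)
B(t, C) = 8 + t (B(t, C) = (-1 + t) + 9 = 8 + t)
-99*154 + B(1, (1 - 1) - 3) = -99*154 + (8 + 1) = -15246 + 9 = -15237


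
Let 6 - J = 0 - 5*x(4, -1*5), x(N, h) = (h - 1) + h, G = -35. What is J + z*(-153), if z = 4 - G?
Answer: -6016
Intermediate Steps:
x(N, h) = -1 + 2*h (x(N, h) = (-1 + h) + h = -1 + 2*h)
z = 39 (z = 4 - 1*(-35) = 4 + 35 = 39)
J = -49 (J = 6 - (0 - 5*(-1 + 2*(-1*5))) = 6 - (0 - 5*(-1 + 2*(-5))) = 6 - (0 - 5*(-1 - 10)) = 6 - (0 - 5*(-11)) = 6 - (0 + 55) = 6 - 1*55 = 6 - 55 = -49)
J + z*(-153) = -49 + 39*(-153) = -49 - 5967 = -6016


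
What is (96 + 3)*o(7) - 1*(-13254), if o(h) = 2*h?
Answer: 14640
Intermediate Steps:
(96 + 3)*o(7) - 1*(-13254) = (96 + 3)*(2*7) - 1*(-13254) = 99*14 + 13254 = 1386 + 13254 = 14640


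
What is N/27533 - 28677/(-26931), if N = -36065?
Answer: -60567558/247163741 ≈ -0.24505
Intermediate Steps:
N/27533 - 28677/(-26931) = -36065/27533 - 28677/(-26931) = -36065*1/27533 - 28677*(-1/26931) = -36065/27533 + 9559/8977 = -60567558/247163741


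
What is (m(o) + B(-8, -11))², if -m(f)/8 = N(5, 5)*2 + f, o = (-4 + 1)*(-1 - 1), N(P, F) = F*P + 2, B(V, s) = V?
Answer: 238144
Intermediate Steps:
N(P, F) = 2 + F*P
o = 6 (o = -3*(-2) = 6)
m(f) = -432 - 8*f (m(f) = -8*((2 + 5*5)*2 + f) = -8*((2 + 25)*2 + f) = -8*(27*2 + f) = -8*(54 + f) = -432 - 8*f)
(m(o) + B(-8, -11))² = ((-432 - 8*6) - 8)² = ((-432 - 48) - 8)² = (-480 - 8)² = (-488)² = 238144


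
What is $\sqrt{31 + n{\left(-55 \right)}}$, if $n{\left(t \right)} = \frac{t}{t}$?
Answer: $4 \sqrt{2} \approx 5.6569$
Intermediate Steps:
$n{\left(t \right)} = 1$
$\sqrt{31 + n{\left(-55 \right)}} = \sqrt{31 + 1} = \sqrt{32} = 4 \sqrt{2}$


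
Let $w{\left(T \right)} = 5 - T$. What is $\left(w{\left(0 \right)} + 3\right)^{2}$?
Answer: $64$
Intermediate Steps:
$\left(w{\left(0 \right)} + 3\right)^{2} = \left(\left(5 - 0\right) + 3\right)^{2} = \left(\left(5 + 0\right) + 3\right)^{2} = \left(5 + 3\right)^{2} = 8^{2} = 64$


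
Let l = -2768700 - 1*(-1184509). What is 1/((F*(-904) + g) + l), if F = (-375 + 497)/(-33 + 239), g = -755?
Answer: -103/163304582 ≈ -6.3072e-7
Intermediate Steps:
F = 61/103 (F = 122/206 = 122*(1/206) = 61/103 ≈ 0.59223)
l = -1584191 (l = -2768700 + 1184509 = -1584191)
1/((F*(-904) + g) + l) = 1/(((61/103)*(-904) - 755) - 1584191) = 1/((-55144/103 - 755) - 1584191) = 1/(-132909/103 - 1584191) = 1/(-163304582/103) = -103/163304582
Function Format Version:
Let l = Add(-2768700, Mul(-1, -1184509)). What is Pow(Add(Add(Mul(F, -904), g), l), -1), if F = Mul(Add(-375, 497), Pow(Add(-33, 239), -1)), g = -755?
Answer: Rational(-103, 163304582) ≈ -6.3072e-7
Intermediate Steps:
F = Rational(61, 103) (F = Mul(122, Pow(206, -1)) = Mul(122, Rational(1, 206)) = Rational(61, 103) ≈ 0.59223)
l = -1584191 (l = Add(-2768700, 1184509) = -1584191)
Pow(Add(Add(Mul(F, -904), g), l), -1) = Pow(Add(Add(Mul(Rational(61, 103), -904), -755), -1584191), -1) = Pow(Add(Add(Rational(-55144, 103), -755), -1584191), -1) = Pow(Add(Rational(-132909, 103), -1584191), -1) = Pow(Rational(-163304582, 103), -1) = Rational(-103, 163304582)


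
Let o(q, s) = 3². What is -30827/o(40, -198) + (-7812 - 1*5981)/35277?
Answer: -362536072/105831 ≈ -3425.6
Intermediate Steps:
o(q, s) = 9
-30827/o(40, -198) + (-7812 - 1*5981)/35277 = -30827/9 + (-7812 - 1*5981)/35277 = -30827*⅑ + (-7812 - 5981)*(1/35277) = -30827/9 - 13793*1/35277 = -30827/9 - 13793/35277 = -362536072/105831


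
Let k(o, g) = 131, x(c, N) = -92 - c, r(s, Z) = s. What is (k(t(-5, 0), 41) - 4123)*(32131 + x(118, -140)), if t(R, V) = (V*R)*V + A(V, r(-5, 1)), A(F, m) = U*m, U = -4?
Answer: -127428632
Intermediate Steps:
A(F, m) = -4*m
t(R, V) = 20 + R*V² (t(R, V) = (V*R)*V - 4*(-5) = (R*V)*V + 20 = R*V² + 20 = 20 + R*V²)
(k(t(-5, 0), 41) - 4123)*(32131 + x(118, -140)) = (131 - 4123)*(32131 + (-92 - 1*118)) = -3992*(32131 + (-92 - 118)) = -3992*(32131 - 210) = -3992*31921 = -127428632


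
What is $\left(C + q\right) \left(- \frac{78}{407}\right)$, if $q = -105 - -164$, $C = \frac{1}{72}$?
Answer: $- \frac{55237}{4884} \approx -11.31$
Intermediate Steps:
$C = \frac{1}{72} \approx 0.013889$
$q = 59$ ($q = -105 + 164 = 59$)
$\left(C + q\right) \left(- \frac{78}{407}\right) = \left(\frac{1}{72} + 59\right) \left(- \frac{78}{407}\right) = \frac{4249 \left(\left(-78\right) \frac{1}{407}\right)}{72} = \frac{4249}{72} \left(- \frac{78}{407}\right) = - \frac{55237}{4884}$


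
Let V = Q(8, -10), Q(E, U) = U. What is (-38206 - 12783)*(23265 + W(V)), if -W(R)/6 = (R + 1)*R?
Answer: -1158725025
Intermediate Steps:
V = -10
W(R) = -6*R*(1 + R) (W(R) = -6*(R + 1)*R = -6*(1 + R)*R = -6*R*(1 + R))
(-38206 - 12783)*(23265 + W(V)) = (-38206 - 12783)*(23265 - 6*(-10)*(1 - 10)) = -50989*(23265 - 6*(-10)*(-9)) = -50989*(23265 - 540) = -50989*22725 = -1158725025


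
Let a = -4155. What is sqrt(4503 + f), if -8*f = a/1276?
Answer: sqrt(29329357002)/2552 ≈ 67.107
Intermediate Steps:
f = 4155/10208 (f = -(-4155)/(8*1276) = -1/8*(-4155/1276) = 4155/10208 ≈ 0.40703)
sqrt(4503 + f) = sqrt(4503 + 4155/10208) = sqrt(45970779/10208) = sqrt(29329357002)/2552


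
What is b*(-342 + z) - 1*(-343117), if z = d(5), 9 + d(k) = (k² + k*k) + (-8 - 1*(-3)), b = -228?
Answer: 412885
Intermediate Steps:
d(k) = -14 + 2*k² (d(k) = -9 + ((k² + k*k) + (-8 - 1*(-3))) = -9 + ((k² + k²) + (-8 + 3)) = -9 + (2*k² - 5) = -9 + (-5 + 2*k²) = -14 + 2*k²)
z = 36 (z = -14 + 2*5² = -14 + 2*25 = -14 + 50 = 36)
b*(-342 + z) - 1*(-343117) = -228*(-342 + 36) - 1*(-343117) = -228*(-306) + 343117 = 69768 + 343117 = 412885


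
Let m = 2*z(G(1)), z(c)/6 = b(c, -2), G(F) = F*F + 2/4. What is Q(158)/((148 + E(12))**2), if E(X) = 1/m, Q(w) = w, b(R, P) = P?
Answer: 91008/12609601 ≈ 0.0072174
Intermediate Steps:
G(F) = 1/2 + F**2 (G(F) = F**2 + 2*(1/4) = F**2 + 1/2 = 1/2 + F**2)
z(c) = -12 (z(c) = 6*(-2) = -12)
m = -24 (m = 2*(-12) = -24)
E(X) = -1/24 (E(X) = 1/(-24) = -1/24)
Q(158)/((148 + E(12))**2) = 158/((148 - 1/24)**2) = 158/((3551/24)**2) = 158/(12609601/576) = 158*(576/12609601) = 91008/12609601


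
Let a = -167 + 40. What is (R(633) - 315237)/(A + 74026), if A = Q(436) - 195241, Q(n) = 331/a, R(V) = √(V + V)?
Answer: 40035099/15394636 - 127*√1266/15394636 ≈ 2.6003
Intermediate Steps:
a = -127
R(V) = √2*√V (R(V) = √(2*V) = √2*√V)
Q(n) = -331/127 (Q(n) = 331/(-127) = 331*(-1/127) = -331/127)
A = -24795938/127 (A = -331/127 - 195241 = -24795938/127 ≈ -1.9524e+5)
(R(633) - 315237)/(A + 74026) = (√2*√633 - 315237)/(-24795938/127 + 74026) = (√1266 - 315237)/(-15394636/127) = (-315237 + √1266)*(-127/15394636) = 40035099/15394636 - 127*√1266/15394636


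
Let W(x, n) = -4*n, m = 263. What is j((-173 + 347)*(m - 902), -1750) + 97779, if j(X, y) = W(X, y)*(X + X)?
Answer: -1556506221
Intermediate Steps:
j(X, y) = -8*X*y (j(X, y) = (-4*y)*(X + X) = (-4*y)*(2*X) = -8*X*y)
j((-173 + 347)*(m - 902), -1750) + 97779 = -8*(-173 + 347)*(263 - 902)*(-1750) + 97779 = -8*174*(-639)*(-1750) + 97779 = -8*(-111186)*(-1750) + 97779 = -1556604000 + 97779 = -1556506221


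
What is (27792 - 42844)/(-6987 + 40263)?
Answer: -3763/8319 ≈ -0.45234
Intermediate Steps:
(27792 - 42844)/(-6987 + 40263) = -15052/33276 = -15052*1/33276 = -3763/8319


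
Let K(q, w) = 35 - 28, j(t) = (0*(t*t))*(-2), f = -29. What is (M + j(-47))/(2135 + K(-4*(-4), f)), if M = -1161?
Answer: -129/238 ≈ -0.54202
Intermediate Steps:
j(t) = 0 (j(t) = (0*t**2)*(-2) = 0*(-2) = 0)
K(q, w) = 7
(M + j(-47))/(2135 + K(-4*(-4), f)) = (-1161 + 0)/(2135 + 7) = -1161/2142 = -1161*1/2142 = -129/238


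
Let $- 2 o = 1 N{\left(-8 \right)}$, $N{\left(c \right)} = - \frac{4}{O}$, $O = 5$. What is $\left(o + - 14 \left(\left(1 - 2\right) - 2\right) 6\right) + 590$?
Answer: $\frac{4212}{5} \approx 842.4$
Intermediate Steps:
$N{\left(c \right)} = - \frac{4}{5}$
$o = \frac{2}{5}$ ($o = - \frac{1 \left(- \frac{4}{5}\right)}{2} = \left(- \frac{1}{2}\right) \left(- \frac{4}{5}\right) = \frac{2}{5} \approx 0.4$)
$\left(o + - 14 \left(\left(1 - 2\right) - 2\right) 6\right) + 590 = \left(\frac{2}{5} + - 14 \left(\left(1 - 2\right) - 2\right) 6\right) + 590 = \left(\frac{2}{5} + - 14 \left(-1 - 2\right) 6\right) + 590 = \left(\frac{2}{5} + \left(-14\right) \left(-3\right) 6\right) + 590 = \left(\frac{2}{5} + 42 \cdot 6\right) + 590 = \left(\frac{2}{5} + 252\right) + 590 = \frac{1262}{5} + 590 = \frac{4212}{5}$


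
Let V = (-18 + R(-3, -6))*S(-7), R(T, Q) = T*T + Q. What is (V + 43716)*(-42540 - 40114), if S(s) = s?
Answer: -3621980934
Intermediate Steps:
R(T, Q) = Q + T**2 (R(T, Q) = T**2 + Q = Q + T**2)
V = 105 (V = (-18 + (-6 + (-3)**2))*(-7) = (-18 + (-6 + 9))*(-7) = (-18 + 3)*(-7) = -15*(-7) = 105)
(V + 43716)*(-42540 - 40114) = (105 + 43716)*(-42540 - 40114) = 43821*(-82654) = -3621980934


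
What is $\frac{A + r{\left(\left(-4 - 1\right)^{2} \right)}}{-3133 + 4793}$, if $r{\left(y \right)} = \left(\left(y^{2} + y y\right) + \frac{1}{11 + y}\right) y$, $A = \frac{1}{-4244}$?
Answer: $\frac{298412879}{15851340} \approx 18.826$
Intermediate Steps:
$A = - \frac{1}{4244} \approx -0.00023563$
$r{\left(y \right)} = y \left(\frac{1}{11 + y} + 2 y^{2}\right)$ ($r{\left(y \right)} = \left(\left(y^{2} + y^{2}\right) + \frac{1}{11 + y}\right) y = \left(2 y^{2} + \frac{1}{11 + y}\right) y = \left(\frac{1}{11 + y} + 2 y^{2}\right) y = y \left(\frac{1}{11 + y} + 2 y^{2}\right)$)
$\frac{A + r{\left(\left(-4 - 1\right)^{2} \right)}}{-3133 + 4793} = \frac{- \frac{1}{4244} + \frac{\left(-4 - 1\right)^{2} + 2 \left(\left(-4 - 1\right)^{2}\right)^{4} + 22 \left(\left(-4 - 1\right)^{2}\right)^{3}}{11 + \left(-4 - 1\right)^{2}}}{-3133 + 4793} = \frac{- \frac{1}{4244} + \frac{\left(-5\right)^{2} + 2 \left(\left(-5\right)^{2}\right)^{4} + 22 \left(\left(-5\right)^{2}\right)^{3}}{11 + \left(-5\right)^{2}}}{1660} = \left(- \frac{1}{4244} + \frac{25 + 2 \cdot 25^{4} + 22 \cdot 25^{3}}{11 + 25}\right) \frac{1}{1660} = \left(- \frac{1}{4244} + \frac{25 + 2 \cdot 390625 + 22 \cdot 15625}{36}\right) \frac{1}{1660} = \left(- \frac{1}{4244} + \frac{25 + 781250 + 343750}{36}\right) \frac{1}{1660} = \left(- \frac{1}{4244} + \frac{1}{36} \cdot 1125025\right) \frac{1}{1660} = \left(- \frac{1}{4244} + \frac{1125025}{36}\right) \frac{1}{1660} = \frac{298412879}{9549} \cdot \frac{1}{1660} = \frac{298412879}{15851340}$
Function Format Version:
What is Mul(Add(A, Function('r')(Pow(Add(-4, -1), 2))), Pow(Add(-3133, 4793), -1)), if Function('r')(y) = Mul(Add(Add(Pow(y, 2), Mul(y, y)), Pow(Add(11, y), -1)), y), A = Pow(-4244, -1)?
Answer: Rational(298412879, 15851340) ≈ 18.826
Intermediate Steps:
A = Rational(-1, 4244) ≈ -0.00023563
Function('r')(y) = Mul(y, Add(Pow(Add(11, y), -1), Mul(2, Pow(y, 2)))) (Function('r')(y) = Mul(Add(Add(Pow(y, 2), Pow(y, 2)), Pow(Add(11, y), -1)), y) = Mul(Add(Mul(2, Pow(y, 2)), Pow(Add(11, y), -1)), y) = Mul(Add(Pow(Add(11, y), -1), Mul(2, Pow(y, 2))), y) = Mul(y, Add(Pow(Add(11, y), -1), Mul(2, Pow(y, 2)))))
Mul(Add(A, Function('r')(Pow(Add(-4, -1), 2))), Pow(Add(-3133, 4793), -1)) = Mul(Add(Rational(-1, 4244), Mul(Pow(Add(11, Pow(Add(-4, -1), 2)), -1), Add(Pow(Add(-4, -1), 2), Mul(2, Pow(Pow(Add(-4, -1), 2), 4)), Mul(22, Pow(Pow(Add(-4, -1), 2), 3))))), Pow(Add(-3133, 4793), -1)) = Mul(Add(Rational(-1, 4244), Mul(Pow(Add(11, Pow(-5, 2)), -1), Add(Pow(-5, 2), Mul(2, Pow(Pow(-5, 2), 4)), Mul(22, Pow(Pow(-5, 2), 3))))), Pow(1660, -1)) = Mul(Add(Rational(-1, 4244), Mul(Pow(Add(11, 25), -1), Add(25, Mul(2, Pow(25, 4)), Mul(22, Pow(25, 3))))), Rational(1, 1660)) = Mul(Add(Rational(-1, 4244), Mul(Pow(36, -1), Add(25, Mul(2, 390625), Mul(22, 15625)))), Rational(1, 1660)) = Mul(Add(Rational(-1, 4244), Mul(Rational(1, 36), Add(25, 781250, 343750))), Rational(1, 1660)) = Mul(Add(Rational(-1, 4244), Mul(Rational(1, 36), 1125025)), Rational(1, 1660)) = Mul(Add(Rational(-1, 4244), Rational(1125025, 36)), Rational(1, 1660)) = Mul(Rational(298412879, 9549), Rational(1, 1660)) = Rational(298412879, 15851340)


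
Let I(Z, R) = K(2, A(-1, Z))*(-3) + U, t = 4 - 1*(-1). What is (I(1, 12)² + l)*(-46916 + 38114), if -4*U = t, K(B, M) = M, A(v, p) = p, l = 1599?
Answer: -113867073/8 ≈ -1.4233e+7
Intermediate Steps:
t = 5 (t = 4 + 1 = 5)
U = -5/4 (U = -¼*5 = -5/4 ≈ -1.2500)
I(Z, R) = -5/4 - 3*Z (I(Z, R) = Z*(-3) - 5/4 = -3*Z - 5/4 = -5/4 - 3*Z)
(I(1, 12)² + l)*(-46916 + 38114) = ((-5/4 - 3*1)² + 1599)*(-46916 + 38114) = ((-5/4 - 3)² + 1599)*(-8802) = ((-17/4)² + 1599)*(-8802) = (289/16 + 1599)*(-8802) = (25873/16)*(-8802) = -113867073/8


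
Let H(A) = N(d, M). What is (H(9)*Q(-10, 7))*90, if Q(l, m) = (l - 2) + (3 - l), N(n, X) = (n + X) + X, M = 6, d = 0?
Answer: 1080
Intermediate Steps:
N(n, X) = n + 2*X (N(n, X) = (X + n) + X = n + 2*X)
H(A) = 12 (H(A) = 0 + 2*6 = 0 + 12 = 12)
Q(l, m) = 1 (Q(l, m) = (-2 + l) + (3 - l) = 1)
(H(9)*Q(-10, 7))*90 = (12*1)*90 = 12*90 = 1080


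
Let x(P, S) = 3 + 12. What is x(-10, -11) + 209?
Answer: 224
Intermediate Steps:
x(P, S) = 15
x(-10, -11) + 209 = 15 + 209 = 224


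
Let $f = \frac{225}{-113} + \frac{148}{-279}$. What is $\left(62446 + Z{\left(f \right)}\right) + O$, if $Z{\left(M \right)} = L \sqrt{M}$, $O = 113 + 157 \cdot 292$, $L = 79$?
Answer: $108403 + \frac{79 i \sqrt{278484997}}{10509} \approx 1.084 \cdot 10^{5} + 125.45 i$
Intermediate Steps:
$f = - \frac{79499}{31527}$ ($f = 225 \left(- \frac{1}{113}\right) + 148 \left(- \frac{1}{279}\right) = - \frac{225}{113} - \frac{148}{279} = - \frac{79499}{31527} \approx -2.5216$)
$O = 45957$ ($O = 113 + 45844 = 45957$)
$Z{\left(M \right)} = 79 \sqrt{M}$
$\left(62446 + Z{\left(f \right)}\right) + O = \left(62446 + 79 \sqrt{- \frac{79499}{31527}}\right) + 45957 = \left(62446 + 79 \frac{i \sqrt{278484997}}{10509}\right) + 45957 = \left(62446 + \frac{79 i \sqrt{278484997}}{10509}\right) + 45957 = 108403 + \frac{79 i \sqrt{278484997}}{10509}$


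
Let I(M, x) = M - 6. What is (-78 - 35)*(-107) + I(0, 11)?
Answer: 12085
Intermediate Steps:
I(M, x) = -6 + M
(-78 - 35)*(-107) + I(0, 11) = (-78 - 35)*(-107) + (-6 + 0) = -113*(-107) - 6 = 12091 - 6 = 12085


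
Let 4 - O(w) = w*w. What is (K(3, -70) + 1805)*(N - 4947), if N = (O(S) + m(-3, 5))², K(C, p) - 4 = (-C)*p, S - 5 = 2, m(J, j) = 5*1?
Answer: -6757593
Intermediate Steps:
m(J, j) = 5
S = 7 (S = 5 + 2 = 7)
O(w) = 4 - w² (O(w) = 4 - w*w = 4 - w²)
K(C, p) = 4 - C*p (K(C, p) = 4 + (-C)*p = 4 - C*p)
N = 1600 (N = ((4 - 1*7²) + 5)² = ((4 - 1*49) + 5)² = ((4 - 49) + 5)² = (-45 + 5)² = (-40)² = 1600)
(K(3, -70) + 1805)*(N - 4947) = ((4 - 1*3*(-70)) + 1805)*(1600 - 4947) = ((4 + 210) + 1805)*(-3347) = (214 + 1805)*(-3347) = 2019*(-3347) = -6757593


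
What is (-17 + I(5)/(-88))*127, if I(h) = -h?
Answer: -189357/88 ≈ -2151.8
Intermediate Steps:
(-17 + I(5)/(-88))*127 = (-17 - 1*5/(-88))*127 = (-17 - 5*(-1/88))*127 = (-17 + 5/88)*127 = -1491/88*127 = -189357/88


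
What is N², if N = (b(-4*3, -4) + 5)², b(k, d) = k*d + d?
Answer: 5764801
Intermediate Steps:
b(k, d) = d + d*k (b(k, d) = d*k + d = d + d*k)
N = 2401 (N = (-4*(1 - 4*3) + 5)² = (-4*(1 - 12) + 5)² = (-4*(-11) + 5)² = (44 + 5)² = 49² = 2401)
N² = 2401² = 5764801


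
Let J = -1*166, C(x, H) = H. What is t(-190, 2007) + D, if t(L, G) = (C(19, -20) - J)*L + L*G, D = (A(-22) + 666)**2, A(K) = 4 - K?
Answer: 69794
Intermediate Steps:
J = -166
D = 478864 (D = ((4 - 1*(-22)) + 666)**2 = ((4 + 22) + 666)**2 = (26 + 666)**2 = 692**2 = 478864)
t(L, G) = 146*L + G*L (t(L, G) = (-20 - 1*(-166))*L + L*G = (-20 + 166)*L + G*L = 146*L + G*L)
t(-190, 2007) + D = -190*(146 + 2007) + 478864 = -190*2153 + 478864 = -409070 + 478864 = 69794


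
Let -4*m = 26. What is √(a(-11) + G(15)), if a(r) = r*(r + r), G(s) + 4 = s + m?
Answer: √986/2 ≈ 15.700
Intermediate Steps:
m = -13/2 (m = -¼*26 = -13/2 ≈ -6.5000)
G(s) = -21/2 + s (G(s) = -4 + (s - 13/2) = -4 + (-13/2 + s) = -21/2 + s)
a(r) = 2*r² (a(r) = r*(2*r) = 2*r²)
√(a(-11) + G(15)) = √(2*(-11)² + (-21/2 + 15)) = √(2*121 + 9/2) = √(242 + 9/2) = √(493/2) = √986/2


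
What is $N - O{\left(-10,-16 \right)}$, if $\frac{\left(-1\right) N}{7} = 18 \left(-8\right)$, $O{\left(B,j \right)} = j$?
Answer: $1024$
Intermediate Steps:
$N = 1008$ ($N = - 7 \cdot 18 \left(-8\right) = \left(-7\right) \left(-144\right) = 1008$)
$N - O{\left(-10,-16 \right)} = 1008 - -16 = 1008 + 16 = 1024$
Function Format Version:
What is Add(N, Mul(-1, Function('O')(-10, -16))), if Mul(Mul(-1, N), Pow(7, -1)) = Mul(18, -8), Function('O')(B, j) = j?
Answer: 1024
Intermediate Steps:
N = 1008 (N = Mul(-7, Mul(18, -8)) = Mul(-7, -144) = 1008)
Add(N, Mul(-1, Function('O')(-10, -16))) = Add(1008, Mul(-1, -16)) = Add(1008, 16) = 1024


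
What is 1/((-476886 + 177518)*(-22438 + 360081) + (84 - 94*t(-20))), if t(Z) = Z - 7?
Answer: -1/101079507002 ≈ -9.8932e-12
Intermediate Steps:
t(Z) = -7 + Z
1/((-476886 + 177518)*(-22438 + 360081) + (84 - 94*t(-20))) = 1/((-476886 + 177518)*(-22438 + 360081) + (84 - 94*(-7 - 20))) = 1/(-299368*337643 + (84 - 94*(-27))) = 1/(-101079509624 + (84 + 2538)) = 1/(-101079509624 + 2622) = 1/(-101079507002) = -1/101079507002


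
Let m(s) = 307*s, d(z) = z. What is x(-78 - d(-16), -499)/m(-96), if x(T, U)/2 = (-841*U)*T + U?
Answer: 8673119/4912 ≈ 1765.7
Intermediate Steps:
x(T, U) = 2*U - 1682*T*U (x(T, U) = 2*((-841*U)*T + U) = 2*(-841*T*U + U) = 2*(U - 841*T*U) = 2*U - 1682*T*U)
x(-78 - d(-16), -499)/m(-96) = (2*(-499)*(1 - 841*(-78 - 1*(-16))))/((307*(-96))) = (2*(-499)*(1 - 841*(-78 + 16)))/(-29472) = (2*(-499)*(1 - 841*(-62)))*(-1/29472) = (2*(-499)*(1 + 52142))*(-1/29472) = (2*(-499)*52143)*(-1/29472) = -52038714*(-1/29472) = 8673119/4912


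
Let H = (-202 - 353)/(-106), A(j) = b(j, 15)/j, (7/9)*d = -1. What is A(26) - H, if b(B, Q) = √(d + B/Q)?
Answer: -555/106 + √4935/2730 ≈ -5.2101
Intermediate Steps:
d = -9/7 (d = (9/7)*(-1) = -9/7 ≈ -1.2857)
b(B, Q) = √(-9/7 + B/Q)
A(j) = √(-63 + 49*j/15)/(7*j) (A(j) = (√(-63 + 49*j/15)/7)/j = √(-63 + 49*j/15)/(7*j))
H = 555/106 (H = -555*(-1/106) = 555/106 ≈ 5.2358)
A(26) - H = (1/105)*√(-14175 + 735*26)/26 - 1*555/106 = (1/105)*(1/26)*√(-14175 + 19110) - 555/106 = (1/105)*(1/26)*√4935 - 555/106 = √4935/2730 - 555/106 = -555/106 + √4935/2730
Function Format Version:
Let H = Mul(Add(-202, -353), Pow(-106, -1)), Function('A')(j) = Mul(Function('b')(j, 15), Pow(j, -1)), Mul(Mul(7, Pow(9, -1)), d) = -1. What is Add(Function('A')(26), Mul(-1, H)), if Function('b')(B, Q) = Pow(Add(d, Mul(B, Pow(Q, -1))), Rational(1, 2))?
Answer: Add(Rational(-555, 106), Mul(Rational(1, 2730), Pow(4935, Rational(1, 2)))) ≈ -5.2101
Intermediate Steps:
d = Rational(-9, 7) (d = Mul(Rational(9, 7), -1) = Rational(-9, 7) ≈ -1.2857)
Function('b')(B, Q) = Pow(Add(Rational(-9, 7), Mul(B, Pow(Q, -1))), Rational(1, 2))
Function('A')(j) = Mul(Rational(1, 7), Pow(j, -1), Pow(Add(-63, Mul(Rational(49, 15), j)), Rational(1, 2))) (Function('A')(j) = Mul(Mul(Rational(1, 7), Pow(Add(-63, Mul(49, j, Pow(15, -1))), Rational(1, 2))), Pow(j, -1)) = Mul(Mul(Rational(1, 7), Pow(Add(-63, Mul(49, j, Rational(1, 15))), Rational(1, 2))), Pow(j, -1)) = Mul(Mul(Rational(1, 7), Pow(Add(-63, Mul(Rational(49, 15), j)), Rational(1, 2))), Pow(j, -1)) = Mul(Rational(1, 7), Pow(j, -1), Pow(Add(-63, Mul(Rational(49, 15), j)), Rational(1, 2))))
H = Rational(555, 106) (H = Mul(-555, Rational(-1, 106)) = Rational(555, 106) ≈ 5.2358)
Add(Function('A')(26), Mul(-1, H)) = Add(Mul(Rational(1, 105), Pow(26, -1), Pow(Add(-14175, Mul(735, 26)), Rational(1, 2))), Mul(-1, Rational(555, 106))) = Add(Mul(Rational(1, 105), Rational(1, 26), Pow(Add(-14175, 19110), Rational(1, 2))), Rational(-555, 106)) = Add(Mul(Rational(1, 105), Rational(1, 26), Pow(4935, Rational(1, 2))), Rational(-555, 106)) = Add(Mul(Rational(1, 2730), Pow(4935, Rational(1, 2))), Rational(-555, 106)) = Add(Rational(-555, 106), Mul(Rational(1, 2730), Pow(4935, Rational(1, 2))))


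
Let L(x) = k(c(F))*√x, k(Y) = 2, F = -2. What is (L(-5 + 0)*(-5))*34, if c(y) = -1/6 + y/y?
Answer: -340*I*√5 ≈ -760.26*I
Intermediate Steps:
c(y) = ⅚ (c(y) = -1*⅙ + 1 = -⅙ + 1 = ⅚)
L(x) = 2*√x
(L(-5 + 0)*(-5))*34 = ((2*√(-5 + 0))*(-5))*34 = ((2*√(-5))*(-5))*34 = ((2*(I*√5))*(-5))*34 = ((2*I*√5)*(-5))*34 = -10*I*√5*34 = -340*I*√5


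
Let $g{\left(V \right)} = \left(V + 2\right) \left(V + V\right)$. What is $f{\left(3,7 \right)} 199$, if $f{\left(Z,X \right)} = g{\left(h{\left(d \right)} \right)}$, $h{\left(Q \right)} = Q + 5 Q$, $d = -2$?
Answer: $47760$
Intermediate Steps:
$h{\left(Q \right)} = 6 Q$
$g{\left(V \right)} = 2 V \left(2 + V\right)$ ($g{\left(V \right)} = \left(2 + V\right) 2 V = 2 V \left(2 + V\right)$)
$f{\left(Z,X \right)} = 240$ ($f{\left(Z,X \right)} = 2 \cdot 6 \left(-2\right) \left(2 + 6 \left(-2\right)\right) = 2 \left(-12\right) \left(2 - 12\right) = 2 \left(-12\right) \left(-10\right) = 240$)
$f{\left(3,7 \right)} 199 = 240 \cdot 199 = 47760$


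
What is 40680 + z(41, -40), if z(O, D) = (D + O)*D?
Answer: 40640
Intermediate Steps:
z(O, D) = D*(D + O)
40680 + z(41, -40) = 40680 - 40*(-40 + 41) = 40680 - 40*1 = 40680 - 40 = 40640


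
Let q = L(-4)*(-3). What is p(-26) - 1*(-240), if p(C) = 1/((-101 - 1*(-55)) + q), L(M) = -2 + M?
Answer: 6719/28 ≈ 239.96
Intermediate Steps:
q = 18 (q = (-2 - 4)*(-3) = -6*(-3) = 18)
p(C) = -1/28 (p(C) = 1/((-101 - 1*(-55)) + 18) = 1/((-101 + 55) + 18) = 1/(-46 + 18) = 1/(-28) = -1/28)
p(-26) - 1*(-240) = -1/28 - 1*(-240) = -1/28 + 240 = 6719/28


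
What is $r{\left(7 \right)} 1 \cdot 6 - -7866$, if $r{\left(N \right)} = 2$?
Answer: $7878$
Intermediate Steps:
$r{\left(7 \right)} 1 \cdot 6 - -7866 = 2 \cdot 1 \cdot 6 - -7866 = 2 \cdot 6 + 7866 = 12 + 7866 = 7878$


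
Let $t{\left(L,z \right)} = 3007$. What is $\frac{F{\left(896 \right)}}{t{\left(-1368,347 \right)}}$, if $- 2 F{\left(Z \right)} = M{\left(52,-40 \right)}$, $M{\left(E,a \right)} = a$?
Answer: $\frac{20}{3007} \approx 0.0066511$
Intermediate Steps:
$F{\left(Z \right)} = 20$ ($F{\left(Z \right)} = \left(- \frac{1}{2}\right) \left(-40\right) = 20$)
$\frac{F{\left(896 \right)}}{t{\left(-1368,347 \right)}} = \frac{20}{3007}$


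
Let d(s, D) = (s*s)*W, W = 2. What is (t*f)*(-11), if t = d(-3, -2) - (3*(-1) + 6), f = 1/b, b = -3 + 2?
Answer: 165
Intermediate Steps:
b = -1
d(s, D) = 2*s² (d(s, D) = (s*s)*2 = s²*2 = 2*s²)
f = -1 (f = 1/(-1) = -1)
t = 15 (t = 2*(-3)² - (3*(-1) + 6) = 2*9 - (-3 + 6) = 18 - 1*3 = 18 - 3 = 15)
(t*f)*(-11) = (15*(-1))*(-11) = -15*(-11) = 165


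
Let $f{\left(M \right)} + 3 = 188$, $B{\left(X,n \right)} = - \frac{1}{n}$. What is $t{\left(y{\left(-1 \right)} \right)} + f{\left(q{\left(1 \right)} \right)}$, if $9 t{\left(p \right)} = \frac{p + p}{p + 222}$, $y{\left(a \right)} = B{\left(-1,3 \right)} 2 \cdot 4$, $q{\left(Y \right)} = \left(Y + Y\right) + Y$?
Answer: $\frac{547777}{2961} \approx 185.0$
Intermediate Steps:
$q{\left(Y \right)} = 3 Y$ ($q{\left(Y \right)} = 2 Y + Y = 3 Y$)
$f{\left(M \right)} = 185$ ($f{\left(M \right)} = -3 + 188 = 185$)
$y{\left(a \right)} = - \frac{8}{3}$ ($y{\left(a \right)} = - \frac{1}{3} \cdot 2 \cdot 4 = \left(-1\right) \frac{1}{3} \cdot 8 = \left(- \frac{1}{3}\right) 8 = - \frac{8}{3}$)
$t{\left(p \right)} = \frac{2 p}{9 \left(222 + p\right)}$ ($t{\left(p \right)} = \frac{\left(p + p\right) \frac{1}{p + 222}}{9} = \frac{2 p \frac{1}{222 + p}}{9} = \frac{2 p}{9 \left(222 + p\right)}$)
$t{\left(y{\left(-1 \right)} \right)} + f{\left(q{\left(1 \right)} \right)} = \frac{2}{9} \left(- \frac{8}{3}\right) \frac{1}{222 - \frac{8}{3}} + 185 = \frac{2}{9} \left(- \frac{8}{3}\right) \frac{1}{\frac{658}{3}} + 185 = \frac{2}{9} \left(- \frac{8}{3}\right) \frac{3}{658} + 185 = - \frac{8}{2961} + 185 = \frac{547777}{2961}$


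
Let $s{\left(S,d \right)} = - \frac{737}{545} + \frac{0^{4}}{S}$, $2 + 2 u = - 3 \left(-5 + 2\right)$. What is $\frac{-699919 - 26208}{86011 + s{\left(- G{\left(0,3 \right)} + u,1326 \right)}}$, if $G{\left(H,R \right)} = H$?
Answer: $- \frac{395739215}{46875258} \approx -8.4424$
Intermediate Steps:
$u = \frac{7}{2}$ ($u = -1 + \frac{\left(-3\right) \left(-5 + 2\right)}{2} = -1 + \frac{\left(-3\right) \left(-3\right)}{2} = -1 + \frac{1}{2} \cdot 9 = -1 + \frac{9}{2} = \frac{7}{2} \approx 3.5$)
$s{\left(S,d \right)} = - \frac{737}{545}$ ($s{\left(S,d \right)} = \left(-737\right) \frac{1}{545} + \frac{0}{S} = - \frac{737}{545} + 0 = - \frac{737}{545}$)
$\frac{-699919 - 26208}{86011 + s{\left(- G{\left(0,3 \right)} + u,1326 \right)}} = \frac{-699919 - 26208}{86011 - \frac{737}{545}} = - \frac{726127}{\frac{46875258}{545}} = \left(-726127\right) \frac{545}{46875258} = - \frac{395739215}{46875258}$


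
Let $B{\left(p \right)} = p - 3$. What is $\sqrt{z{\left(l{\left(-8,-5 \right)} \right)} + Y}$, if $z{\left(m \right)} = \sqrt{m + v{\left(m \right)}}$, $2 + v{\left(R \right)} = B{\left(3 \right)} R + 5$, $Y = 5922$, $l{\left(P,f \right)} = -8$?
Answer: $\sqrt{5922 + i \sqrt{5}} \approx 76.955 + 0.015 i$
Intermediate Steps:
$B{\left(p \right)} = -3 + p$
$v{\left(R \right)} = 3$ ($v{\left(R \right)} = -2 + \left(\left(-3 + 3\right) R + 5\right) = -2 + \left(0 R + 5\right) = -2 + \left(0 + 5\right) = -2 + 5 = 3$)
$z{\left(m \right)} = \sqrt{3 + m}$ ($z{\left(m \right)} = \sqrt{m + 3} = \sqrt{3 + m}$)
$\sqrt{z{\left(l{\left(-8,-5 \right)} \right)} + Y} = \sqrt{\sqrt{3 - 8} + 5922} = \sqrt{\sqrt{-5} + 5922} = \sqrt{i \sqrt{5} + 5922} = \sqrt{5922 + i \sqrt{5}}$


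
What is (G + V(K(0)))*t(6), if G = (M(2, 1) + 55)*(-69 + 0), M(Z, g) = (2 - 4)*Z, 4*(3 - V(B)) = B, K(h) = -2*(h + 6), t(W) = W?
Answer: -21078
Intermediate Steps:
K(h) = -12 - 2*h (K(h) = -2*(6 + h) = -12 - 2*h)
V(B) = 3 - B/4
M(Z, g) = -2*Z
G = -3519 (G = (-2*2 + 55)*(-69 + 0) = (-4 + 55)*(-69) = 51*(-69) = -3519)
(G + V(K(0)))*t(6) = (-3519 + (3 - (-12 - 2*0)/4))*6 = (-3519 + (3 - (-12 + 0)/4))*6 = (-3519 + (3 - ¼*(-12)))*6 = (-3519 + (3 + 3))*6 = (-3519 + 6)*6 = -3513*6 = -21078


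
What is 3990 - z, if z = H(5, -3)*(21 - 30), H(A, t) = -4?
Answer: 3954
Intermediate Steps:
z = 36 (z = -4*(21 - 30) = -4*(-9) = 36)
3990 - z = 3990 - 1*36 = 3990 - 36 = 3954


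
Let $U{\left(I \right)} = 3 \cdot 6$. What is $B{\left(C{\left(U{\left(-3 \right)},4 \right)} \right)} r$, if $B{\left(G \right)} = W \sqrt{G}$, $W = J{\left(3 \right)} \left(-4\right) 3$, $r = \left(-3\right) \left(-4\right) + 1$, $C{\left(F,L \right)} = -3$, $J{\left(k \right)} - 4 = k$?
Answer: $- 1092 i \sqrt{3} \approx - 1891.4 i$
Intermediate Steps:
$J{\left(k \right)} = 4 + k$
$U{\left(I \right)} = 18$
$r = 13$ ($r = 12 + 1 = 13$)
$W = -84$ ($W = \left(4 + 3\right) \left(-4\right) 3 = 7 \left(-4\right) 3 = \left(-28\right) 3 = -84$)
$B{\left(G \right)} = - 84 \sqrt{G}$
$B{\left(C{\left(U{\left(-3 \right)},4 \right)} \right)} r = - 84 \sqrt{-3} \cdot 13 = - 84 i \sqrt{3} \cdot 13 = - 1092 i \sqrt{3}$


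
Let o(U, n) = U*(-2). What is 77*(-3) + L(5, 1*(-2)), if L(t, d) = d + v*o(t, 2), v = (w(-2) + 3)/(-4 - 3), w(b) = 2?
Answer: -1581/7 ≈ -225.86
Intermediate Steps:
o(U, n) = -2*U
v = -5/7 (v = (2 + 3)/(-4 - 3) = 5/(-7) = 5*(-1/7) = -5/7 ≈ -0.71429)
L(t, d) = d + 10*t/7 (L(t, d) = d - (-10)*t/7 = d + 10*t/7)
77*(-3) + L(5, 1*(-2)) = 77*(-3) + (1*(-2) + (10/7)*5) = -231 + (-2 + 50/7) = -231 + 36/7 = -1581/7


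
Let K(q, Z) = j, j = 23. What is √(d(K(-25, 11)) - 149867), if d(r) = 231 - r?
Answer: I*√149659 ≈ 386.86*I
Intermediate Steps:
K(q, Z) = 23
√(d(K(-25, 11)) - 149867) = √((231 - 1*23) - 149867) = √((231 - 23) - 149867) = √(208 - 149867) = √(-149659) = I*√149659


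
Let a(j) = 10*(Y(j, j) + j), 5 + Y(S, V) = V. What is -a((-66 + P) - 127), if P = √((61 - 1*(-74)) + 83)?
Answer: 3910 - 20*√218 ≈ 3614.7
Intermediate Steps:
P = √218 (P = √((61 + 74) + 83) = √(135 + 83) = √218 ≈ 14.765)
Y(S, V) = -5 + V
a(j) = -50 + 20*j (a(j) = 10*((-5 + j) + j) = 10*(-5 + 2*j) = -50 + 20*j)
-a((-66 + P) - 127) = -(-50 + 20*((-66 + √218) - 127)) = -(-50 + 20*(-193 + √218)) = -(-50 + (-3860 + 20*√218)) = -(-3910 + 20*√218) = 3910 - 20*√218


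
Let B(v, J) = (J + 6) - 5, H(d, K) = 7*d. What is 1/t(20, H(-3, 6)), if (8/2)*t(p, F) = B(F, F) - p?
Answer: -⅒ ≈ -0.10000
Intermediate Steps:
B(v, J) = 1 + J (B(v, J) = (6 + J) - 5 = 1 + J)
t(p, F) = ¼ - p/4 + F/4 (t(p, F) = ((1 + F) - p)/4 = (1 + F - p)/4 = ¼ - p/4 + F/4)
1/t(20, H(-3, 6)) = 1/(¼ - ¼*20 + (7*(-3))/4) = 1/(¼ - 5 + (¼)*(-21)) = 1/(¼ - 5 - 21/4) = 1/(-10) = -⅒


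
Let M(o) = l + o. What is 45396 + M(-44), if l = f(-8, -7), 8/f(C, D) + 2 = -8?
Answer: 226756/5 ≈ 45351.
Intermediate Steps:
f(C, D) = -4/5 (f(C, D) = 8/(-2 - 8) = 8/(-10) = 8*(-1/10) = -4/5)
l = -4/5 ≈ -0.80000
M(o) = -4/5 + o
45396 + M(-44) = 45396 + (-4/5 - 44) = 45396 - 224/5 = 226756/5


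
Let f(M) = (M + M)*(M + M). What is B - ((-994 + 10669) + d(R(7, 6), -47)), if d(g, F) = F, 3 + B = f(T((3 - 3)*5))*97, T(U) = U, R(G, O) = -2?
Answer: -9631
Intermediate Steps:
f(M) = 4*M² (f(M) = (2*M)*(2*M) = 4*M²)
B = -3 (B = -3 + (4*((3 - 3)*5)²)*97 = -3 + (4*(0*5)²)*97 = -3 + (4*0²)*97 = -3 + (4*0)*97 = -3 + 0*97 = -3 + 0 = -3)
B - ((-994 + 10669) + d(R(7, 6), -47)) = -3 - ((-994 + 10669) - 47) = -3 - (9675 - 47) = -3 - 1*9628 = -3 - 9628 = -9631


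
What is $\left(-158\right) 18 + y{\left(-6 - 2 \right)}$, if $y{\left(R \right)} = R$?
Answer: $-2852$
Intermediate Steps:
$\left(-158\right) 18 + y{\left(-6 - 2 \right)} = \left(-158\right) 18 - 8 = -2844 - 8 = -2852$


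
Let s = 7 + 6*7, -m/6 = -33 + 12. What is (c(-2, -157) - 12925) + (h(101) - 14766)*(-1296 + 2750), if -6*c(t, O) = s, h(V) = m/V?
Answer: -13017415259/606 ≈ -2.1481e+7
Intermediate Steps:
m = 126 (m = -6*(-33 + 12) = -6*(-21) = 126)
h(V) = 126/V
s = 49 (s = 7 + 42 = 49)
c(t, O) = -49/6 (c(t, O) = -⅙*49 = -49/6)
(c(-2, -157) - 12925) + (h(101) - 14766)*(-1296 + 2750) = (-49/6 - 12925) + (126/101 - 14766)*(-1296 + 2750) = -77599/6 + (126*(1/101) - 14766)*1454 = -77599/6 + (126/101 - 14766)*1454 = -77599/6 - 1491240/101*1454 = -77599/6 - 2168262960/101 = -13017415259/606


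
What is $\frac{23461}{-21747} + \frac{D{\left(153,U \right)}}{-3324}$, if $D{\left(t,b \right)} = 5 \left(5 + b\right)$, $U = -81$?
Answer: $- \frac{5810042}{6023919} \approx -0.9645$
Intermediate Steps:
$D{\left(t,b \right)} = 25 + 5 b$
$\frac{23461}{-21747} + \frac{D{\left(153,U \right)}}{-3324} = \frac{23461}{-21747} + \frac{25 + 5 \left(-81\right)}{-3324} = 23461 \left(- \frac{1}{21747}\right) + \left(25 - 405\right) \left(- \frac{1}{3324}\right) = - \frac{23461}{21747} - - \frac{95}{831} = - \frac{23461}{21747} + \frac{95}{831} = - \frac{5810042}{6023919}$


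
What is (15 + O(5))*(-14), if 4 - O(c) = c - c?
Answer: -266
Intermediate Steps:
O(c) = 4 (O(c) = 4 - (c - c) = 4 - 1*0 = 4 + 0 = 4)
(15 + O(5))*(-14) = (15 + 4)*(-14) = 19*(-14) = -266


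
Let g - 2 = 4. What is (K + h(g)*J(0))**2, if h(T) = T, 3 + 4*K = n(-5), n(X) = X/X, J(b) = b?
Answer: 1/4 ≈ 0.25000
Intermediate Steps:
n(X) = 1
g = 6 (g = 2 + 4 = 6)
K = -1/2 (K = -3/4 + (1/4)*1 = -3/4 + 1/4 = -1/2 ≈ -0.50000)
(K + h(g)*J(0))**2 = (-1/2 + 6*0)**2 = (-1/2 + 0)**2 = (-1/2)**2 = 1/4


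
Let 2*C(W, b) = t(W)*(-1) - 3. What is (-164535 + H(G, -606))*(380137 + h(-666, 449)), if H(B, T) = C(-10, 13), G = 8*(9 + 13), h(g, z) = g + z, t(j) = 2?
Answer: -62511087000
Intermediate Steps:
C(W, b) = -5/2 (C(W, b) = (2*(-1) - 3)/2 = (-2 - 3)/2 = (½)*(-5) = -5/2)
G = 176 (G = 8*22 = 176)
H(B, T) = -5/2
(-164535 + H(G, -606))*(380137 + h(-666, 449)) = (-164535 - 5/2)*(380137 + (-666 + 449)) = -329075*(380137 - 217)/2 = -329075/2*379920 = -62511087000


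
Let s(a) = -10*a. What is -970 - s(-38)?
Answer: -1350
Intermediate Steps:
-970 - s(-38) = -970 - (-10)*(-38) = -970 - 1*380 = -970 - 380 = -1350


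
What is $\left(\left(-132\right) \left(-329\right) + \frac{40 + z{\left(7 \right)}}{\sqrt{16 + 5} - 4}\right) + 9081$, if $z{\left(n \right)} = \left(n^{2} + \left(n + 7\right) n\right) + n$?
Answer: $\frac{263321}{5} + \frac{194 \sqrt{21}}{5} \approx 52842.0$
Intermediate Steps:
$z{\left(n \right)} = n + n^{2} + n \left(7 + n\right)$ ($z{\left(n \right)} = \left(n^{2} + \left(7 + n\right) n\right) + n = \left(n^{2} + n \left(7 + n\right)\right) + n = n + n^{2} + n \left(7 + n\right)$)
$\left(\left(-132\right) \left(-329\right) + \frac{40 + z{\left(7 \right)}}{\sqrt{16 + 5} - 4}\right) + 9081 = \left(\left(-132\right) \left(-329\right) + \frac{40 + 2 \cdot 7 \left(4 + 7\right)}{\sqrt{16 + 5} - 4}\right) + 9081 = \left(43428 + \frac{40 + 2 \cdot 7 \cdot 11}{\sqrt{21} - 4}\right) + 9081 = \left(43428 + \frac{40 + 154}{-4 + \sqrt{21}}\right) + 9081 = \left(43428 + \frac{194}{-4 + \sqrt{21}}\right) + 9081 = 52509 + \frac{194}{-4 + \sqrt{21}}$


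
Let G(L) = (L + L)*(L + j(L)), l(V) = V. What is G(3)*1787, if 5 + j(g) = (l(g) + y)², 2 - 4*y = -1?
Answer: 1034673/8 ≈ 1.2933e+5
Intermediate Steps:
y = ¾ (y = ½ - ¼*(-1) = ½ + ¼ = ¾ ≈ 0.75000)
j(g) = -5 + (¾ + g)² (j(g) = -5 + (g + ¾)² = -5 + (¾ + g)²)
G(L) = 2*L*(-5 + L + (3 + 4*L)²/16) (G(L) = (L + L)*(L + (-5 + (3 + 4*L)²/16)) = (2*L)*(-5 + L + (3 + 4*L)²/16) = 2*L*(-5 + L + (3 + 4*L)²/16))
G(3)*1787 = ((⅛)*3*(-71 + 16*3² + 40*3))*1787 = ((⅛)*3*(-71 + 16*9 + 120))*1787 = ((⅛)*3*(-71 + 144 + 120))*1787 = ((⅛)*3*193)*1787 = (579/8)*1787 = 1034673/8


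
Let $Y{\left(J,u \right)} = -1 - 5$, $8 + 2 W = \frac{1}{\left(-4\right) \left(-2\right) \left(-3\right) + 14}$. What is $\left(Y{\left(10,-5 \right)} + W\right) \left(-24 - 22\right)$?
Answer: $\frac{4623}{10} \approx 462.3$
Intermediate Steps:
$W = - \frac{81}{20}$ ($W = -4 + \frac{1}{2 \left(\left(-4\right) \left(-2\right) \left(-3\right) + 14\right)} = -4 + \frac{1}{2 \left(8 \left(-3\right) + 14\right)} = -4 + \frac{1}{2 \left(-24 + 14\right)} = -4 + \frac{1}{2 \left(-10\right)} = -4 + \frac{1}{2} \left(- \frac{1}{10}\right) = -4 - \frac{1}{20} = - \frac{81}{20} \approx -4.05$)
$Y{\left(J,u \right)} = -6$ ($Y{\left(J,u \right)} = -1 - 5 = -6$)
$\left(Y{\left(10,-5 \right)} + W\right) \left(-24 - 22\right) = \left(-6 - \frac{81}{20}\right) \left(-24 - 22\right) = \left(- \frac{201}{20}\right) \left(-46\right) = \frac{4623}{10}$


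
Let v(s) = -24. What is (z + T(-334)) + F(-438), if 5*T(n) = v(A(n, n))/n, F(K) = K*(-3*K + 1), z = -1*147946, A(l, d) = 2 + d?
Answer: -604469848/835 ≈ -7.2392e+5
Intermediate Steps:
z = -147946
F(K) = K*(1 - 3*K)
T(n) = -24/(5*n) (T(n) = (-24/n)/5 = -24/(5*n))
(z + T(-334)) + F(-438) = (-147946 - 24/5/(-334)) - 438*(1 - 3*(-438)) = (-147946 - 24/5*(-1/334)) - 438*(1 + 1314) = (-147946 + 12/835) - 438*1315 = -123534898/835 - 575970 = -604469848/835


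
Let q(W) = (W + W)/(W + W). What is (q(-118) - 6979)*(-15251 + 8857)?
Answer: 44617332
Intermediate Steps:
q(W) = 1 (q(W) = (2*W)/((2*W)) = (2*W)*(1/(2*W)) = 1)
(q(-118) - 6979)*(-15251 + 8857) = (1 - 6979)*(-15251 + 8857) = -6978*(-6394) = 44617332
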